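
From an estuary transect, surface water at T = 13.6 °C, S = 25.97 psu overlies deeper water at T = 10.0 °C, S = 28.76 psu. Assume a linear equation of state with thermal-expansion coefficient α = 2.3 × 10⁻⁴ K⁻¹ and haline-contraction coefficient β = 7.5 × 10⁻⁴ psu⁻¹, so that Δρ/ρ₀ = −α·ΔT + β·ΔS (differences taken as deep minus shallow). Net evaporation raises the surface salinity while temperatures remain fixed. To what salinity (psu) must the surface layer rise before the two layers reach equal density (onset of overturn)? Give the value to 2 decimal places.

Neutral buoyancy requires −α(T_deep − T_surf) + β(S_deep − S_surf′) = 0.
S_surf′ = S_deep − (α/β)·ΔT = 28.76 − (2.3 × 10⁻⁴/7.5 × 10⁻⁴)·(-3.6) = 29.8640 psu.
Increase required: 29.8640 − 25.97 = 3.8940 psu.

29.86 psu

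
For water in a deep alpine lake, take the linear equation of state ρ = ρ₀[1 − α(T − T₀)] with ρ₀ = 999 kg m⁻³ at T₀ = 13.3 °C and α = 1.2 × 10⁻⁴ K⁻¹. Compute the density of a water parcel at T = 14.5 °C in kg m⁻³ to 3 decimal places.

998.856 kg m⁻³

T − T₀ = +1.2 K.
Bracket = 1 − α·(+1.2) = 1 + (-1.44 × 10⁻⁴) = 0.9998560.
ρ = 999 × 0.9998560 = 998.856 kg m⁻³.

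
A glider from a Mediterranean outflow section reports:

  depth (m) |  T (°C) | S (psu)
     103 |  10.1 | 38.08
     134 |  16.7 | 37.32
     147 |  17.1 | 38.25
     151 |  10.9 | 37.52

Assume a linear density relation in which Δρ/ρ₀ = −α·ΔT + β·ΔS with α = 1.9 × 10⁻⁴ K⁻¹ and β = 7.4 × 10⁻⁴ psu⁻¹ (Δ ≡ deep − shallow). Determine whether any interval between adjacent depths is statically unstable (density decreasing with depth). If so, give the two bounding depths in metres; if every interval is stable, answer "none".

103–134 m

Evaluate Δρ/ρ₀ = −αΔT + βΔS across each adjacent pair:
  103–134 m: −αΔT+βΔS = −(1.9 × 10⁻⁴)(+6.6)+(7.4 × 10⁻⁴)(-0.76) = -1.8 × 10⁻³ → UNSTABLE
  134–147 m: −αΔT+βΔS = −(1.9 × 10⁻⁴)(+0.4)+(7.4 × 10⁻⁴)(+0.93) = 6.1 × 10⁻⁴ → stable
  147–151 m: −αΔT+βΔS = −(1.9 × 10⁻⁴)(-6.2)+(7.4 × 10⁻⁴)(-0.73) = 6.4 × 10⁻⁴ → stable
The 103–134 m interval has Δρ < 0: lighter water underlies denser water.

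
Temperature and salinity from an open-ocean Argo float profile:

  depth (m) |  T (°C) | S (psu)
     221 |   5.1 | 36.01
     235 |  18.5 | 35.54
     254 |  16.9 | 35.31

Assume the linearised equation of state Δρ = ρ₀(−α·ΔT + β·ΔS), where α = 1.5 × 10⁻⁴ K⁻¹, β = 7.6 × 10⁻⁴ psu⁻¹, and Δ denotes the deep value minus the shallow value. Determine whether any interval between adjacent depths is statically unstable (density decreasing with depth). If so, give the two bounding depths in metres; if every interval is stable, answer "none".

Evaluate Δρ/ρ₀ = −αΔT + βΔS across each adjacent pair:
  221–235 m: −αΔT+βΔS = −(1.5 × 10⁻⁴)(+13.4)+(7.6 × 10⁻⁴)(-0.47) = -2.4 × 10⁻³ → UNSTABLE
  235–254 m: −αΔT+βΔS = −(1.5 × 10⁻⁴)(-1.6)+(7.6 × 10⁻⁴)(-0.23) = 6.5 × 10⁻⁵ → stable
The 221–235 m interval has Δρ < 0: lighter water underlies denser water.

221–235 m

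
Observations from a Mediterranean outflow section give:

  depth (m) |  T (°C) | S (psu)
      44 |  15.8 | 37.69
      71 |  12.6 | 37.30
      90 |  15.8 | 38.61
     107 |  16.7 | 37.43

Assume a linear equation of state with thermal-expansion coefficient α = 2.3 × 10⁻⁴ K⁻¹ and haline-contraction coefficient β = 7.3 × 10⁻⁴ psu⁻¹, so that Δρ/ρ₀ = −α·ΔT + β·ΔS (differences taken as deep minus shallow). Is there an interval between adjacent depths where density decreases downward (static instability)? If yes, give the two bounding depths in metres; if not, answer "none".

Evaluate Δρ/ρ₀ = −αΔT + βΔS across each adjacent pair:
  44–71 m: −αΔT+βΔS = −(2.3 × 10⁻⁴)(-3.2)+(7.3 × 10⁻⁴)(-0.39) = 4.5 × 10⁻⁴ → stable
  71–90 m: −αΔT+βΔS = −(2.3 × 10⁻⁴)(+3.2)+(7.3 × 10⁻⁴)(+1.31) = 2.2 × 10⁻⁴ → stable
  90–107 m: −αΔT+βΔS = −(2.3 × 10⁻⁴)(+0.9)+(7.3 × 10⁻⁴)(-1.18) = -1.1 × 10⁻³ → UNSTABLE
The 90–107 m interval has Δρ < 0: lighter water underlies denser water.

90–107 m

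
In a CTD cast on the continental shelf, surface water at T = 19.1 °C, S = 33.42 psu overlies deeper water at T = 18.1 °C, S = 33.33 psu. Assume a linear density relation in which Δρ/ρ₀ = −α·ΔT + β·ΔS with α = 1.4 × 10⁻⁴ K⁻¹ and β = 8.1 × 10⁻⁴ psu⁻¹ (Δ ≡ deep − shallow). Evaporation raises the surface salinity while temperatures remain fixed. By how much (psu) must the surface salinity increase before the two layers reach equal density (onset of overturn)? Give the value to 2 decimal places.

Neutral buoyancy requires −α(T_deep − T_surf) + β(S_deep − S_surf′) = 0.
S_surf′ = S_deep − (α/β)·ΔT = 33.33 − (1.4 × 10⁻⁴/8.1 × 10⁻⁴)·(-1.0) = 33.5028 psu.
Increase required: 33.5028 − 33.42 = 0.0828 psu.

0.08 psu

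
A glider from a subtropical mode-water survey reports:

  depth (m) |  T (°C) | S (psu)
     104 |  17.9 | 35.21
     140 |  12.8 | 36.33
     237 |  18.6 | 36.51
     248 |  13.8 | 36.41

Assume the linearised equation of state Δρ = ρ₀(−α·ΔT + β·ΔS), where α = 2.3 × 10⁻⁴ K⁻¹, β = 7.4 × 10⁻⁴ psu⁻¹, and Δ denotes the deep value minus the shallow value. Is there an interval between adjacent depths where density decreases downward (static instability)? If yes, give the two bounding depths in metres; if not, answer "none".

Evaluate Δρ/ρ₀ = −αΔT + βΔS across each adjacent pair:
  104–140 m: −αΔT+βΔS = −(2.3 × 10⁻⁴)(-5.1)+(7.4 × 10⁻⁴)(+1.12) = 2.0 × 10⁻³ → stable
  140–237 m: −αΔT+βΔS = −(2.3 × 10⁻⁴)(+5.8)+(7.4 × 10⁻⁴)(+0.18) = -1.2 × 10⁻³ → UNSTABLE
  237–248 m: −αΔT+βΔS = −(2.3 × 10⁻⁴)(-4.8)+(7.4 × 10⁻⁴)(-0.10) = 1.0 × 10⁻³ → stable
The 140–237 m interval has Δρ < 0: lighter water underlies denser water.

140–237 m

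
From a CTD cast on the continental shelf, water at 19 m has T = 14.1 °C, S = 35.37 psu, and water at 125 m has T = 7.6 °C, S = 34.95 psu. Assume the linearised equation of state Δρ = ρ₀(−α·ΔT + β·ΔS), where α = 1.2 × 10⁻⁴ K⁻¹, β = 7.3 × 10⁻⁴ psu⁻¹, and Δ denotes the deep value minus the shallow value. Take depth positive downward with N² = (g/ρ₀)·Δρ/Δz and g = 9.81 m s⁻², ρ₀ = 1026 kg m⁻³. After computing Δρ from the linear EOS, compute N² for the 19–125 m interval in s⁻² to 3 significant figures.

4.38 × 10⁻⁵ s⁻²

ΔT = -6.5 K, ΔS = -0.42 psu (deep − shallow).
Δρ/ρ₀ = −αΔT + βΔS = 7.80 × 10⁻⁴ − 3.066 × 10⁻⁴ = 4.734 × 10⁻⁴, so Δρ ≈ 0.4857 kg m⁻³.
N² = (g/ρ₀)·Δρ/Δz = g·(Δρ/ρ₀)/Δz = 9.81 × 4.734 × 10⁻⁴ / 106 = 4.3812 × 10⁻⁵ s⁻² ≈ 4.38 × 10⁻⁵ s⁻².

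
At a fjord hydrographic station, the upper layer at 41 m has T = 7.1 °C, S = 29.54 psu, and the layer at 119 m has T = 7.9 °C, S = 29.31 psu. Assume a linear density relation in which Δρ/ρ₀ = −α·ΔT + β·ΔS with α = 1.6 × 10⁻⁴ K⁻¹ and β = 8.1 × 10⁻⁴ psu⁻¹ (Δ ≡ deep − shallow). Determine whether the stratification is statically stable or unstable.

ΔT = 7.9 − 7.1 = +0.8 K and ΔS = 29.31 − 29.54 = -0.23 psu (deep − shallow).
−αΔT = -1.28 × 10⁻⁴; βΔS = -1.863 × 10⁻⁴; sum Δρ/ρ₀ = -3.143 × 10⁻⁴.
Δρ/ρ₀ < 0, so Δρ < 0: deeper water is lighter → statically unstable; the column would overturn.

unstable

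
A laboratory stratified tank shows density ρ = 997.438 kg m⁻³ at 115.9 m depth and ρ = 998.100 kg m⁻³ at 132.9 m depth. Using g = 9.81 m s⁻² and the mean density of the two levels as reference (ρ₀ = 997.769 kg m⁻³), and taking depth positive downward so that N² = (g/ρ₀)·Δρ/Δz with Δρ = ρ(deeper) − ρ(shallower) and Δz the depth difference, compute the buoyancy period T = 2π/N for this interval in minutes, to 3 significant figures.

5.35 min

Δρ = 998.100 − 997.438 = 0.662 kg m⁻³ over Δz = 132.9 − 115.9 = 17 m.
N² = (9.81/997.769) × (0.662/17) = 3.8287 × 10⁻⁴ s⁻².
N = √(3.8287 × 10⁻⁴) = 0.019567 rad s⁻¹, so T = 2π/N = 321.11 s = 5.3518 min ≈ 5.35 min.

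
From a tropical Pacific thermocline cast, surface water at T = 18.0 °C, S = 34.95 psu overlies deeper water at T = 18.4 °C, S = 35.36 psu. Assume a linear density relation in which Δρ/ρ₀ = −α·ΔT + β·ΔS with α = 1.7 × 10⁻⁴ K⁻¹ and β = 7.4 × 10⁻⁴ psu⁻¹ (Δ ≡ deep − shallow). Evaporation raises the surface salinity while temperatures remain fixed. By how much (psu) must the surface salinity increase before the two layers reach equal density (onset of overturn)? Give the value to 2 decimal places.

Neutral buoyancy requires −α(T_deep − T_surf) + β(S_deep − S_surf′) = 0.
S_surf′ = S_deep − (α/β)·ΔT = 35.36 − (1.7 × 10⁻⁴/7.4 × 10⁻⁴)·(+0.4) = 35.2681 psu.
Increase required: 35.2681 − 34.95 = 0.3181 psu.

0.32 psu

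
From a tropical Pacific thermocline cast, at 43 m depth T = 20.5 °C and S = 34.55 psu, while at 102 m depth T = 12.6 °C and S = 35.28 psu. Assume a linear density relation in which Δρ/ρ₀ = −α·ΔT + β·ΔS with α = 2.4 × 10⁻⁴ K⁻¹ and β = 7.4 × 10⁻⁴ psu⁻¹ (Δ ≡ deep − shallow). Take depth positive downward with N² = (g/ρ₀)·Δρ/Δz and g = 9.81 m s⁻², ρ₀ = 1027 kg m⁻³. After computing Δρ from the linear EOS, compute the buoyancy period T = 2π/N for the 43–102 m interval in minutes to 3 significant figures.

5.20 min

ΔT = -7.9 K, ΔS = +0.73 psu (deep − shallow).
Δρ/ρ₀ = −αΔT + βΔS = 1.896 × 10⁻³ + 5.402 × 10⁻⁴ = 2.4362 × 10⁻³, so Δρ ≈ 2.502 kg m⁻³.
N² = (g/ρ₀)·Δρ/Δz = g·(Δρ/ρ₀)/Δz = 9.81 × 2.4362 × 10⁻³ / 59 = 4.0507 × 10⁻⁴ s⁻².
N = √(4.0507 × 10⁻⁴) = 0.020126 rad s⁻¹ → T = 2π/N = 312.19 s = 5.2032 min ≈ 5.20 min.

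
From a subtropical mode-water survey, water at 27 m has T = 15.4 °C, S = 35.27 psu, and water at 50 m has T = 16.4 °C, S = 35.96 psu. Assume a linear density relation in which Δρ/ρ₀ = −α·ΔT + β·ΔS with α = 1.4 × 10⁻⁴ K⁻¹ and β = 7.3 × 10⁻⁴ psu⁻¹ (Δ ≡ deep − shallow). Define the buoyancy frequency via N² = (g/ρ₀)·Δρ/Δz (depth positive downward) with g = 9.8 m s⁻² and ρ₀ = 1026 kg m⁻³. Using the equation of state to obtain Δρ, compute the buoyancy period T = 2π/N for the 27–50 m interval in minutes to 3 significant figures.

ΔT = +1.0 K, ΔS = +0.69 psu (deep − shallow).
Δρ/ρ₀ = −αΔT + βΔS = -1.40 × 10⁻⁴ + 5.037 × 10⁻⁴ = 3.637 × 10⁻⁴, so Δρ ≈ 0.3732 kg m⁻³.
N² = (g/ρ₀)·Δρ/Δz = g·(Δρ/ρ₀)/Δz = 9.8 × 3.637 × 10⁻⁴ / 23 = 1.5497 × 10⁻⁴ s⁻².
N = √(1.5497 × 10⁻⁴) = 0.012449 rad s⁻¹ → T = 2π/N = 504.71 s = 8.4118 min ≈ 8.41 min.

8.41 min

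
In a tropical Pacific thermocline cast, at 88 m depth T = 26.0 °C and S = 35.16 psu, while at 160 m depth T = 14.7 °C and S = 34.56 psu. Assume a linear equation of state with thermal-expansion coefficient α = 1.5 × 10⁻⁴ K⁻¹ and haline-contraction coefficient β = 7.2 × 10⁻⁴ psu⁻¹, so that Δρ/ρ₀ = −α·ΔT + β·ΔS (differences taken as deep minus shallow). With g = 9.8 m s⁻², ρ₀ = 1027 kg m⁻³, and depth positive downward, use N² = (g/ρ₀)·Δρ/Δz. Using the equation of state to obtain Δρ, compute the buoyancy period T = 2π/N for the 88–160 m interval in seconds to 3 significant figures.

479 s

ΔT = -11.3 K, ΔS = -0.60 psu (deep − shallow).
Δρ/ρ₀ = −αΔT + βΔS = 1.695 × 10⁻³ − 4.32 × 10⁻⁴ = 1.263 × 10⁻³, so Δρ ≈ 1.297 kg m⁻³.
N² = (g/ρ₀)·Δρ/Δz = g·(Δρ/ρ₀)/Δz = 9.8 × 1.263 × 10⁻³ / 72 = 1.7191 × 10⁻⁴ s⁻².
N = √(1.7191 × 10⁻⁴) = 0.013111 rad s⁻¹ → T = 2π/N = 479.23 s ≈ 479 s.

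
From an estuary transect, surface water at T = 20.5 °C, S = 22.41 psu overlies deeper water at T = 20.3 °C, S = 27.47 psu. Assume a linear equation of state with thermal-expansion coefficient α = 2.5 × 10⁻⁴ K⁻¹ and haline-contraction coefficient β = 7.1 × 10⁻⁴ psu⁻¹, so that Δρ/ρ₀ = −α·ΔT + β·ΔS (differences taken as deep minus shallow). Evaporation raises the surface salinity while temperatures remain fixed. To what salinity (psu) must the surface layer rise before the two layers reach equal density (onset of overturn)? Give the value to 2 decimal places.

Neutral buoyancy requires −α(T_deep − T_surf) + β(S_deep − S_surf′) = 0.
S_surf′ = S_deep − (α/β)·ΔT = 27.47 − (2.5 × 10⁻⁴/7.1 × 10⁻⁴)·(-0.2) = 27.5404 psu.
Increase required: 27.5404 − 22.41 = 5.1304 psu.

27.54 psu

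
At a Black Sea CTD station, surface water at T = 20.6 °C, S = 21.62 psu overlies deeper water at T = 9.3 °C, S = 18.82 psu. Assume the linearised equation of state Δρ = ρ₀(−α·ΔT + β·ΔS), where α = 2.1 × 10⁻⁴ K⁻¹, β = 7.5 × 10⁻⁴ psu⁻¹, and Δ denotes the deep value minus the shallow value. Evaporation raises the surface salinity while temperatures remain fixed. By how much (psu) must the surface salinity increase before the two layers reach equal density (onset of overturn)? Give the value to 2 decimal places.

Neutral buoyancy requires −α(T_deep − T_surf) + β(S_deep − S_surf′) = 0.
S_surf′ = S_deep − (α/β)·ΔT = 18.82 − (2.1 × 10⁻⁴/7.5 × 10⁻⁴)·(-11.3) = 21.9840 psu.
Increase required: 21.9840 − 21.62 = 0.3640 psu.

0.36 psu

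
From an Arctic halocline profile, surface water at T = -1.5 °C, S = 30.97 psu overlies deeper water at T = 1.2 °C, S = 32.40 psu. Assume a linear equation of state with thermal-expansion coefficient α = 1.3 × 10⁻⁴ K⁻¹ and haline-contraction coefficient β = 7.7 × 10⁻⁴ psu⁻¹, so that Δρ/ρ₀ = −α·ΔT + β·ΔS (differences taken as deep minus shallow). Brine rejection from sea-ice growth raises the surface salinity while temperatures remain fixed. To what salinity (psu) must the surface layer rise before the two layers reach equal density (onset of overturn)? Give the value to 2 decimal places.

Neutral buoyancy requires −α(T_deep − T_surf) + β(S_deep − S_surf′) = 0.
S_surf′ = S_deep − (α/β)·ΔT = 32.40 − (1.3 × 10⁻⁴/7.7 × 10⁻⁴)·(+2.7) = 31.9442 psu.
Increase required: 31.9442 − 30.97 = 0.9742 psu.

31.94 psu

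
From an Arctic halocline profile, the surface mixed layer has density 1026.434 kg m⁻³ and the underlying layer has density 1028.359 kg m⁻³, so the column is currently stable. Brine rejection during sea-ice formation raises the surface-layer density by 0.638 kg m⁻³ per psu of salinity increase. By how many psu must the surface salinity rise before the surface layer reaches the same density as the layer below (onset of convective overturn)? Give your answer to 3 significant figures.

Density deficit of the surface layer: 1028.359 − 1026.434 = 1.925 kg m⁻³.
Required change = 1.925 / 0.638 = 3.02 psu.

3.02 psu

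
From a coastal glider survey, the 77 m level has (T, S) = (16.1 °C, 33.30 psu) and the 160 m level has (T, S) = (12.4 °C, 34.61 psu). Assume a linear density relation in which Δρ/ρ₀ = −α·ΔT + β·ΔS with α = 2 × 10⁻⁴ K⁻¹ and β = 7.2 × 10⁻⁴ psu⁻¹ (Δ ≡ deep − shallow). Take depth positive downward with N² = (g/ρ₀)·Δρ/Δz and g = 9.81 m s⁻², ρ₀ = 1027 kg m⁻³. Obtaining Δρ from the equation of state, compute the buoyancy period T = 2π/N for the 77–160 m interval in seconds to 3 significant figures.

445 s

ΔT = -3.7 K, ΔS = +1.31 psu (deep − shallow).
Δρ/ρ₀ = −αΔT + βΔS = 7.40 × 10⁻⁴ + 9.432 × 10⁻⁴ = 1.6832 × 10⁻³, so Δρ ≈ 1.729 kg m⁻³.
N² = (g/ρ₀)·Δρ/Δz = g·(Δρ/ρ₀)/Δz = 9.81 × 1.6832 × 10⁻³ / 83 = 1.9894 × 10⁻⁴ s⁻².
N = √(1.9894 × 10⁻⁴) = 0.014105 rad s⁻¹ → T = 2π/N = 445.46 s ≈ 445 s.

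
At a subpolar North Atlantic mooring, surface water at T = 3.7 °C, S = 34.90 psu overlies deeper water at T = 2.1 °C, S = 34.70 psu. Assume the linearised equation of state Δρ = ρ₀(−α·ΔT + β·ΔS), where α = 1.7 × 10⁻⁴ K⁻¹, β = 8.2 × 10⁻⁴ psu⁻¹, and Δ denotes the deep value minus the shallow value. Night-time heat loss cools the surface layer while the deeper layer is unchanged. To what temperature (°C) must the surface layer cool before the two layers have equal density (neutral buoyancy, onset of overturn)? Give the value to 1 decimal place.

Neutral buoyancy requires Δρ = 0, i.e. −α(T_deep − T_surf′) + β(S_deep − S_surf) = 0.
T_surf′ = T_deep − (β/α)·ΔS = 2.1 − (8.2 × 10⁻⁴/1.7 × 10⁻⁴)·(-0.20) = 3.065 °C.
Cooling required: 3.7 − (3.065) = 0.635 °C.

3.1 °C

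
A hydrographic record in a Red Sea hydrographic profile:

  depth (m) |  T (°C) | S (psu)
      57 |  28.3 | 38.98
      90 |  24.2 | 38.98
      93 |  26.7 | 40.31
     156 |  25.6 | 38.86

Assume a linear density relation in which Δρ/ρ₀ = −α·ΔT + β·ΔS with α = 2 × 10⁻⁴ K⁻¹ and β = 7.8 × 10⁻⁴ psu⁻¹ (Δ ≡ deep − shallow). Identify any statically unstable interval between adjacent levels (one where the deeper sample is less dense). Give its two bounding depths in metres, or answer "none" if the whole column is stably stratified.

Evaluate Δρ/ρ₀ = −αΔT + βΔS across each adjacent pair:
  57–90 m: −αΔT+βΔS = −(2 × 10⁻⁴)(-4.1)+(7.8 × 10⁻⁴)(+0.00) = 8.2 × 10⁻⁴ → stable
  90–93 m: −αΔT+βΔS = −(2 × 10⁻⁴)(+2.5)+(7.8 × 10⁻⁴)(+1.33) = 5.4 × 10⁻⁴ → stable
  93–156 m: −αΔT+βΔS = −(2 × 10⁻⁴)(-1.1)+(7.8 × 10⁻⁴)(-1.45) = -9.1 × 10⁻⁴ → UNSTABLE
The 93–156 m interval has Δρ < 0: lighter water underlies denser water.

93–156 m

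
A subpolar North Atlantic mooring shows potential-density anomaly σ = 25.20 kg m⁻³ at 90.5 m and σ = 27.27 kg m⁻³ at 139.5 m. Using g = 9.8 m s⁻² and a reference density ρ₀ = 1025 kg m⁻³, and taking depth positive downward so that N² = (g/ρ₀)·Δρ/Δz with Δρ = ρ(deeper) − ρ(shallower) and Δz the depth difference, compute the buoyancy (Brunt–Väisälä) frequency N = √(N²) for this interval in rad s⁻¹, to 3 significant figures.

Δρ = 1027.27 − 1025.20 = 2.07 kg m⁻³ over Δz = 139.5 − 90.5 = 49 m.
N² = (9.8/1025) × (2.07/49) = 4.0390 × 10⁻⁴ s⁻².
N = √(4.0390 × 10⁻⁴) = 0.020097 rad s⁻¹ ≈ 0.0201 rad s⁻¹.

0.0201 rad s⁻¹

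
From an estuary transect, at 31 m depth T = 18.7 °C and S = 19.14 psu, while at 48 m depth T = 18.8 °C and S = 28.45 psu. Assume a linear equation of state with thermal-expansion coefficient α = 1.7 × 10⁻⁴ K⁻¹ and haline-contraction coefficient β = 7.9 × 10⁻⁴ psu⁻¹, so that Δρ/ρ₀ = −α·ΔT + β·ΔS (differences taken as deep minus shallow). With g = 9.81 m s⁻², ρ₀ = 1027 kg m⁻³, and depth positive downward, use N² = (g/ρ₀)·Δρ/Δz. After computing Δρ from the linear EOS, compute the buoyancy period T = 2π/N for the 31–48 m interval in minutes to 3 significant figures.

1.61 min

ΔT = +0.1 K, ΔS = +9.31 psu (deep − shallow).
Δρ/ρ₀ = −αΔT + βΔS = -1.70 × 10⁻⁵ + 7.3549 × 10⁻³ = 7.3379 × 10⁻³, so Δρ ≈ 7.536 kg m⁻³.
N² = (g/ρ₀)·Δρ/Δz = g·(Δρ/ρ₀)/Δz = 9.81 × 7.3379 × 10⁻³ / 17 = 4.2344 × 10⁻³ s⁻².
N = √(4.2344 × 10⁻³) = 0.065072 rad s⁻¹ → T = 2π/N = 96.557 s = 1.6093 min ≈ 1.61 min.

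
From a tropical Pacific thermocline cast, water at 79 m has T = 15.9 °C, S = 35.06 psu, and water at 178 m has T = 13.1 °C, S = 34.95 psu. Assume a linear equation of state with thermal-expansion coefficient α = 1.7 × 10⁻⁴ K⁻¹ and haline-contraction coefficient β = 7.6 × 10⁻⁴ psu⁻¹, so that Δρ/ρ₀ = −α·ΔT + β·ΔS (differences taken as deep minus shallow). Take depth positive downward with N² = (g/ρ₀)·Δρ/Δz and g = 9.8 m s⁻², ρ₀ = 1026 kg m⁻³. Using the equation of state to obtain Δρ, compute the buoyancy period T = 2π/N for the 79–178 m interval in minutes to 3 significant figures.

16.8 min

ΔT = -2.8 K, ΔS = -0.11 psu (deep − shallow).
Δρ/ρ₀ = −αΔT + βΔS = 4.76 × 10⁻⁴ − 8.36 × 10⁻⁵ = 3.924 × 10⁻⁴, so Δρ ≈ 0.4026 kg m⁻³.
N² = (g/ρ₀)·Δρ/Δz = g·(Δρ/ρ₀)/Δz = 9.8 × 3.924 × 10⁻⁴ / 99 = 3.8844 × 10⁻⁵ s⁻².
N = √(3.8844 × 10⁻⁵) = 6.2325 × 10⁻³ rad s⁻¹ → T = 2π/N = 1.0081 × 10³ s = 16.802 min ≈ 16.8 min.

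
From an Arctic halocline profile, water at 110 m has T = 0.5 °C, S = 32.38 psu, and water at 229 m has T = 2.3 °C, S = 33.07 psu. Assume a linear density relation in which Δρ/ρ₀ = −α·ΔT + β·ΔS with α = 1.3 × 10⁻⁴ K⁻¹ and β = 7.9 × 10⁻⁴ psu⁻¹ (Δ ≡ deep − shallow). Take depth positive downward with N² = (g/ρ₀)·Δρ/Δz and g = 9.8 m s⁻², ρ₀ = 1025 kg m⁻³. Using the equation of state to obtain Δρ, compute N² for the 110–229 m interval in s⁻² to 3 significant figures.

ΔT = +1.8 K, ΔS = +0.69 psu (deep − shallow).
Δρ/ρ₀ = −αΔT + βΔS = -2.34 × 10⁻⁴ + 5.451 × 10⁻⁴ = 3.111 × 10⁻⁴, so Δρ ≈ 0.3189 kg m⁻³.
N² = (g/ρ₀)·Δρ/Δz = g·(Δρ/ρ₀)/Δz = 9.8 × 3.111 × 10⁻⁴ / 119 = 2.5620 × 10⁻⁵ s⁻² ≈ 2.56 × 10⁻⁵ s⁻².

2.56 × 10⁻⁵ s⁻²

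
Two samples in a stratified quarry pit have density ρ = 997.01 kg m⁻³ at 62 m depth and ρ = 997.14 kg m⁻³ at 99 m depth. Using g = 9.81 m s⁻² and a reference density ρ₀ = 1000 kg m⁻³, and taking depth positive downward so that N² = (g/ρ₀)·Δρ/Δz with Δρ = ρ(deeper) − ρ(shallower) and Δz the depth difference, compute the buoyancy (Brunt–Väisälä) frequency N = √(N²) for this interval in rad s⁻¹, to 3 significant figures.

Δρ = 997.14 − 997.01 = 0.13 kg m⁻³ over Δz = 99 − 62 = 37 m.
N² = (9.81/1000) × (0.13/37) = 3.4468 × 10⁻⁵ s⁻².
N = √(3.4468 × 10⁻⁵) = 5.8709 × 10⁻³ rad s⁻¹ ≈ 5.87 × 10⁻³ rad s⁻¹.

5.87 × 10⁻³ rad s⁻¹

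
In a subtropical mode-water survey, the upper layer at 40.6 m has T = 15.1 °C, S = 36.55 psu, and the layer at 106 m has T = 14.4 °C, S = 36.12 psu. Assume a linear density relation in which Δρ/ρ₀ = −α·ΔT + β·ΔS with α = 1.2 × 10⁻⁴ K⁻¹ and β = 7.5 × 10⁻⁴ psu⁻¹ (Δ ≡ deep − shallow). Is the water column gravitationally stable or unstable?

ΔT = 14.4 − 15.1 = -0.7 K and ΔS = 36.12 − 36.55 = -0.43 psu (deep − shallow).
−αΔT = 8.40 × 10⁻⁵; βΔS = -3.225 × 10⁻⁴; sum Δρ/ρ₀ = -2.385 × 10⁻⁴.
Δρ/ρ₀ < 0, so Δρ < 0: deeper water is lighter → statically unstable; the column would overturn.

unstable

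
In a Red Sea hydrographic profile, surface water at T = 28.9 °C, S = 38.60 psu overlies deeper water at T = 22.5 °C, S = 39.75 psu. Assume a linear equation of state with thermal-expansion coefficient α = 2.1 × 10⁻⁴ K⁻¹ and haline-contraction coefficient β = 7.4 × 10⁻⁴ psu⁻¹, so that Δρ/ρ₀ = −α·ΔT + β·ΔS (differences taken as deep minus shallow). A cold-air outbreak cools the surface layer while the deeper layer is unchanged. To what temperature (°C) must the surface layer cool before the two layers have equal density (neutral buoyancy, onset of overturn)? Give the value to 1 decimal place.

Neutral buoyancy requires Δρ = 0, i.e. −α(T_deep − T_surf′) + β(S_deep − S_surf) = 0.
T_surf′ = T_deep − (β/α)·ΔS = 22.5 − (7.4 × 10⁻⁴/2.1 × 10⁻⁴)·(+1.15) = 18.448 °C.
Cooling required: 28.9 − (18.448) = 10.452 °C.

18.4 °C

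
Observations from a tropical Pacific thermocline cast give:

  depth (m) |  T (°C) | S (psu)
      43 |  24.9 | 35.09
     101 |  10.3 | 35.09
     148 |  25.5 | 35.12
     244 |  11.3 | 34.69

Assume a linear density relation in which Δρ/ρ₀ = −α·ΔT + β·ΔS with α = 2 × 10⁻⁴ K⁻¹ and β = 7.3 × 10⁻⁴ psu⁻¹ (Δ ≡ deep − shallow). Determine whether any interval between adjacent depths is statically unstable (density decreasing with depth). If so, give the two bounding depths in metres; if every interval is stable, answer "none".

Evaluate Δρ/ρ₀ = −αΔT + βΔS across each adjacent pair:
  43–101 m: −αΔT+βΔS = −(2 × 10⁻⁴)(-14.6)+(7.3 × 10⁻⁴)(+0.00) = 2.9 × 10⁻³ → stable
  101–148 m: −αΔT+βΔS = −(2 × 10⁻⁴)(+15.2)+(7.3 × 10⁻⁴)(+0.03) = -3.0 × 10⁻³ → UNSTABLE
  148–244 m: −αΔT+βΔS = −(2 × 10⁻⁴)(-14.2)+(7.3 × 10⁻⁴)(-0.43) = 2.5 × 10⁻³ → stable
The 101–148 m interval has Δρ < 0: lighter water underlies denser water.

101–148 m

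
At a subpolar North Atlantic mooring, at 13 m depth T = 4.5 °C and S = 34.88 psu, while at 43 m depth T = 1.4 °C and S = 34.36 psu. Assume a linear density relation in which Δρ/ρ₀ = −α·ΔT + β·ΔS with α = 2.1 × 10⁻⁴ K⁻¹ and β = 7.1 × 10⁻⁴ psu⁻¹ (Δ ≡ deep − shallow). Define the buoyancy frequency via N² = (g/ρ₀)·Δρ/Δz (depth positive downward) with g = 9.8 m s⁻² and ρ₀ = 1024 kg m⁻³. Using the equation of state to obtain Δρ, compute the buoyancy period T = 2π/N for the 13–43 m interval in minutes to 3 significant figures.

ΔT = -3.1 K, ΔS = -0.52 psu (deep − shallow).
Δρ/ρ₀ = −αΔT + βΔS = 6.51 × 10⁻⁴ − 3.692 × 10⁻⁴ = 2.818 × 10⁻⁴, so Δρ ≈ 0.2886 kg m⁻³.
N² = (g/ρ₀)·Δρ/Δz = g·(Δρ/ρ₀)/Δz = 9.8 × 2.818 × 10⁻⁴ / 30 = 9.2055 × 10⁻⁵ s⁻².
N = √(9.2055 × 10⁻⁵) = 9.5945 × 10⁻³ rad s⁻¹ → T = 2π/N = 654.87 s = 10.915 min ≈ 10.9 min.

10.9 min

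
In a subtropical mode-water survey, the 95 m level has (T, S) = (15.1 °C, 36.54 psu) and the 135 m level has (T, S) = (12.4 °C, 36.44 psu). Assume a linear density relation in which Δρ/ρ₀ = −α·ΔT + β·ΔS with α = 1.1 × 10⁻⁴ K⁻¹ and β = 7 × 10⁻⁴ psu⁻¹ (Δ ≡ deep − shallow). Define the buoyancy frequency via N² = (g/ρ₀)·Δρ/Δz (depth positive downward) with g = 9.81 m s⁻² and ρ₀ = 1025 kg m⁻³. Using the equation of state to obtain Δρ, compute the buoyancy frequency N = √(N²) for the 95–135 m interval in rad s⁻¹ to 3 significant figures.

ΔT = -2.7 K, ΔS = -0.10 psu (deep − shallow).
Δρ/ρ₀ = −αΔT + βΔS = 2.97 × 10⁻⁴ − 7.00 × 10⁻⁵ = 2.27 × 10⁻⁴, so Δρ ≈ 0.2327 kg m⁻³.
N² = (g/ρ₀)·Δρ/Δz = g·(Δρ/ρ₀)/Δz = 9.81 × 2.27 × 10⁻⁴ / 40 = 5.5672 × 10⁻⁵ s⁻².
N = √(5.5672 × 10⁻⁵) = 7.4614 × 10⁻³ rad s⁻¹ ≈ 7.46 × 10⁻³ rad s⁻¹.

7.46 × 10⁻³ rad s⁻¹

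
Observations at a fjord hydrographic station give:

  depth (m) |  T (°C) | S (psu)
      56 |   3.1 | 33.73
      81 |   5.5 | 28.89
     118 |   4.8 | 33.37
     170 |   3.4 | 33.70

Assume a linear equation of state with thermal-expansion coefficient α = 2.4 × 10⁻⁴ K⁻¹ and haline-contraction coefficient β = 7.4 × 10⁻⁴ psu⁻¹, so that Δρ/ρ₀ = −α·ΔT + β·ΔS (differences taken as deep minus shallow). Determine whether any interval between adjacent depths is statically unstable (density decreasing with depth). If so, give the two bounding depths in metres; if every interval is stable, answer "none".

56–81 m

Evaluate Δρ/ρ₀ = −αΔT + βΔS across each adjacent pair:
  56–81 m: −αΔT+βΔS = −(2.4 × 10⁻⁴)(+2.4)+(7.4 × 10⁻⁴)(-4.84) = -4.2 × 10⁻³ → UNSTABLE
  81–118 m: −αΔT+βΔS = −(2.4 × 10⁻⁴)(-0.7)+(7.4 × 10⁻⁴)(+4.48) = 3.5 × 10⁻³ → stable
  118–170 m: −αΔT+βΔS = −(2.4 × 10⁻⁴)(-1.4)+(7.4 × 10⁻⁴)(+0.33) = 5.8 × 10⁻⁴ → stable
The 56–81 m interval has Δρ < 0: lighter water underlies denser water.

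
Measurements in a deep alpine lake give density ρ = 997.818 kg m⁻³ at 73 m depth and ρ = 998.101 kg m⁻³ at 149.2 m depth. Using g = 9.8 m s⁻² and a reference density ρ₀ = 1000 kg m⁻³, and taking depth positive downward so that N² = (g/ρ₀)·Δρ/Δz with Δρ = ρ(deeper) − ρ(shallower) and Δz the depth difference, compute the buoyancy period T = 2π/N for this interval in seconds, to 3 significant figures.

1.04 × 10³ s

Δρ = 998.101 − 997.818 = 0.283 kg m⁻³ over Δz = 149.2 − 73 = 76.2 m.
N² = (9.8/1000) × (0.283/76.2) = 3.6396 × 10⁻⁵ s⁻².
N = √(3.6396 × 10⁻⁵) = 6.0329 × 10⁻³ rad s⁻¹, so T = 2π/N = 1.0415 × 10³ s ≈ 1.04 × 10³ s.
Since Δρ > 0 the layer is stably stratified.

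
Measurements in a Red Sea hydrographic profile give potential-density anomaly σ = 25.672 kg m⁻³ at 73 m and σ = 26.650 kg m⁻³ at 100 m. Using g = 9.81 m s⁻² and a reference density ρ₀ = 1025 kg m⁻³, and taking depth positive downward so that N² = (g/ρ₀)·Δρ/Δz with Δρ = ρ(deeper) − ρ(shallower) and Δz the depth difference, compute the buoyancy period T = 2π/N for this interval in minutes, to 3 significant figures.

5.62 min

Δρ = 1026.650 − 1025.672 = 0.978 kg m⁻³ over Δz = 100 − 73 = 27 m.
N² = (9.81/1025) × (0.978/27) = 3.4667 × 10⁻⁴ s⁻².
N = √(3.4667 × 10⁻⁴) = 0.018619 rad s⁻¹, so T = 2π/N = 337.46 s = 5.6243 min ≈ 5.62 min.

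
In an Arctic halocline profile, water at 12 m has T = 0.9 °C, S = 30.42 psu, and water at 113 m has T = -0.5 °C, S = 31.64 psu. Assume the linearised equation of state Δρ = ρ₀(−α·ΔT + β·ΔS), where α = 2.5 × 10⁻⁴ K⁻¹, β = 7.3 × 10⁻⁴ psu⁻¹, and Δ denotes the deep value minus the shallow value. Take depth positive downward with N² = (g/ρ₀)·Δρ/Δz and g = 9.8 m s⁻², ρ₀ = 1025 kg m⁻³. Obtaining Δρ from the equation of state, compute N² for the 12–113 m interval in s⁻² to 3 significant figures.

ΔT = -1.4 K, ΔS = +1.22 psu (deep − shallow).
Δρ/ρ₀ = −αΔT + βΔS = 3.50 × 10⁻⁴ + 8.906 × 10⁻⁴ = 1.2406 × 10⁻³, so Δρ ≈ 1.272 kg m⁻³.
N² = (g/ρ₀)·Δρ/Δz = g·(Δρ/ρ₀)/Δz = 9.8 × 1.2406 × 10⁻³ / 101 = 1.2038 × 10⁻⁴ s⁻² ≈ 1.20 × 10⁻⁴ s⁻².

1.20 × 10⁻⁴ s⁻²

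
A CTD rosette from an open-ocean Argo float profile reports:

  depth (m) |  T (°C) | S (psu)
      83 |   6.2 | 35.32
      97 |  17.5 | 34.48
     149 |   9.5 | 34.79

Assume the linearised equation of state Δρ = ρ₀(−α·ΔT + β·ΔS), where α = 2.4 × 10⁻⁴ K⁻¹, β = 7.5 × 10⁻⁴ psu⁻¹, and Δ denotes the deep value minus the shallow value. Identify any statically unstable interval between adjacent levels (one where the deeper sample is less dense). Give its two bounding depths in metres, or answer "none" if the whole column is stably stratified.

83–97 m

Evaluate Δρ/ρ₀ = −αΔT + βΔS across each adjacent pair:
  83–97 m: −αΔT+βΔS = −(2.4 × 10⁻⁴)(+11.3)+(7.5 × 10⁻⁴)(-0.84) = -3.3 × 10⁻³ → UNSTABLE
  97–149 m: −αΔT+βΔS = −(2.4 × 10⁻⁴)(-8.0)+(7.5 × 10⁻⁴)(+0.31) = 2.2 × 10⁻³ → stable
The 83–97 m interval has Δρ < 0: lighter water underlies denser water.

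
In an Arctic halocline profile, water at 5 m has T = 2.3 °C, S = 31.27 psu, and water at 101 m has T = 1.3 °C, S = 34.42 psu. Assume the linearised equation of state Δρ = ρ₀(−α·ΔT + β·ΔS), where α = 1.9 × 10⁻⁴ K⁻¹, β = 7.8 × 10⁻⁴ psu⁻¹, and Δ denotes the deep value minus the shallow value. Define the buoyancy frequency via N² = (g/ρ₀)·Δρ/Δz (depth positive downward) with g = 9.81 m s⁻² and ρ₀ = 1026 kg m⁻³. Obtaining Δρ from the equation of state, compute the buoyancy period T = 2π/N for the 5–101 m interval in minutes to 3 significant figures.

ΔT = -1.0 K, ΔS = +3.15 psu (deep − shallow).
Δρ/ρ₀ = −αΔT + βΔS = 1.90 × 10⁻⁴ + 2.457 × 10⁻³ = 2.647 × 10⁻³, so Δρ ≈ 2.716 kg m⁻³.
N² = (g/ρ₀)·Δρ/Δz = g·(Δρ/ρ₀)/Δz = 9.81 × 2.647 × 10⁻³ / 96 = 2.7049 × 10⁻⁴ s⁻².
N = √(2.7049 × 10⁻⁴) = 0.016447 rad s⁻¹ → T = 2π/N = 382.03 s = 6.3672 min ≈ 6.37 min.

6.37 min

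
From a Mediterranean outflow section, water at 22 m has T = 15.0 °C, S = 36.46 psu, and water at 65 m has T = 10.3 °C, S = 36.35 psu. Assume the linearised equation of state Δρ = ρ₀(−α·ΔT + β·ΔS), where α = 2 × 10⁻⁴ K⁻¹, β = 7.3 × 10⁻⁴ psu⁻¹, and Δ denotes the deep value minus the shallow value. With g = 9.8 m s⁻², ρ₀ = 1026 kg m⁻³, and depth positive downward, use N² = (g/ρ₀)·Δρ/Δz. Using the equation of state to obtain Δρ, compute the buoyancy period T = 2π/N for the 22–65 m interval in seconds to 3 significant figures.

449 s

ΔT = -4.7 K, ΔS = -0.11 psu (deep − shallow).
Δρ/ρ₀ = −αΔT + βΔS = 9.40 × 10⁻⁴ − 8.03 × 10⁻⁵ = 8.597 × 10⁻⁴, so Δρ ≈ 0.8821 kg m⁻³.
N² = (g/ρ₀)·Δρ/Δz = g·(Δρ/ρ₀)/Δz = 9.8 × 8.597 × 10⁻⁴ / 43 = 1.9593 × 10⁻⁴ s⁻².
N = √(1.9593 × 10⁻⁴) = 0.013997 rad s⁻¹ → T = 2π/N = 448.90 s ≈ 449 s.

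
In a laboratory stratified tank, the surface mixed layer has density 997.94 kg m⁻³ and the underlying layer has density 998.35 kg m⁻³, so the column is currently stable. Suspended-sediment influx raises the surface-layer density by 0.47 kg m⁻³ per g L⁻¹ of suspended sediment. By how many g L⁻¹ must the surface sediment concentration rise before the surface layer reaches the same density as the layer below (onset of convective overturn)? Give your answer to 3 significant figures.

Density deficit of the surface layer: 998.35 − 997.94 = 0.41 kg m⁻³.
Required change = 0.41 / 0.47 = 0.872 g L⁻¹.

0.872 g L⁻¹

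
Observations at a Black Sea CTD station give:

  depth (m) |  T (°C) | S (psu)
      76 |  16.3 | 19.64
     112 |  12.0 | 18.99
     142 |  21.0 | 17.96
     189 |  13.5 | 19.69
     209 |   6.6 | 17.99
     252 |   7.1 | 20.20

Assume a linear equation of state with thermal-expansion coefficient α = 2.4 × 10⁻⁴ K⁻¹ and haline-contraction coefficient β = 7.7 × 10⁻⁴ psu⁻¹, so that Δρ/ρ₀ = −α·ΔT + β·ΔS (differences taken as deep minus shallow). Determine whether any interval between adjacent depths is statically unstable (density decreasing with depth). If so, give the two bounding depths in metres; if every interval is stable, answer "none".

112–142 m

Evaluate Δρ/ρ₀ = −αΔT + βΔS across each adjacent pair:
  76–112 m: −αΔT+βΔS = −(2.4 × 10⁻⁴)(-4.3)+(7.7 × 10⁻⁴)(-0.65) = 5.3 × 10⁻⁴ → stable
  112–142 m: −αΔT+βΔS = −(2.4 × 10⁻⁴)(+9.0)+(7.7 × 10⁻⁴)(-1.03) = -3.0 × 10⁻³ → UNSTABLE
  142–189 m: −αΔT+βΔS = −(2.4 × 10⁻⁴)(-7.5)+(7.7 × 10⁻⁴)(+1.73) = 3.1 × 10⁻³ → stable
  189–209 m: −αΔT+βΔS = −(2.4 × 10⁻⁴)(-6.9)+(7.7 × 10⁻⁴)(-1.70) = 3.5 × 10⁻⁴ → stable
  209–252 m: −αΔT+βΔS = −(2.4 × 10⁻⁴)(+0.5)+(7.7 × 10⁻⁴)(+2.21) = 1.6 × 10⁻³ → stable
The 112–142 m interval has Δρ < 0: lighter water underlies denser water.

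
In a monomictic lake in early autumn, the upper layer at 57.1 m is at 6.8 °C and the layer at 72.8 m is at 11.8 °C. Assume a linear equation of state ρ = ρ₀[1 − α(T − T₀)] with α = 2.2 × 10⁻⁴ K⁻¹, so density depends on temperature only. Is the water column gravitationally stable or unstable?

unstable

ΔT = 11.8 − 6.8 = +5.0 K, so Δρ/ρ₀ = −αΔT = -1.10 × 10⁻³.
Δρ/ρ₀ < 0, so Δρ < 0: deeper water is lighter → statically unstable; the column would overturn.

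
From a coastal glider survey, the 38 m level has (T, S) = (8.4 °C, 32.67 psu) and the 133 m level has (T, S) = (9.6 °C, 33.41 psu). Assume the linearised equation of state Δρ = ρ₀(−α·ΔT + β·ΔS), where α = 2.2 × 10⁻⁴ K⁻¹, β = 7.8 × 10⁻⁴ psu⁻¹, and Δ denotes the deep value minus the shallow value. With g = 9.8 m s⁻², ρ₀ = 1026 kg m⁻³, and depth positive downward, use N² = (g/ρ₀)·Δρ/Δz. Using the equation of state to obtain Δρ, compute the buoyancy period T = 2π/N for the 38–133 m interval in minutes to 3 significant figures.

ΔT = +1.2 K, ΔS = +0.74 psu (deep − shallow).
Δρ/ρ₀ = −αΔT + βΔS = -2.64 × 10⁻⁴ + 5.772 × 10⁻⁴ = 3.132 × 10⁻⁴, so Δρ ≈ 0.3213 kg m⁻³.
N² = (g/ρ₀)·Δρ/Δz = g·(Δρ/ρ₀)/Δz = 9.8 × 3.132 × 10⁻⁴ / 95 = 3.2309 × 10⁻⁵ s⁻².
N = √(3.2309 × 10⁻⁵) = 5.6841 × 10⁻³ rad s⁻¹ → T = 2π/N = 1.1054 × 10³ s = 18.423 min ≈ 18.4 min.

18.4 min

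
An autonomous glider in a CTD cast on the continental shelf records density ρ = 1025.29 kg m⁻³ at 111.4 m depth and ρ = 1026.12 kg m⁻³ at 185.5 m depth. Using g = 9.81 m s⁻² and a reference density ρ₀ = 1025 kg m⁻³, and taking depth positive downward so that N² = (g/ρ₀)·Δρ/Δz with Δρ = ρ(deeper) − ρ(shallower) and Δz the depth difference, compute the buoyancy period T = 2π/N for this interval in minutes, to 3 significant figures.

10.1 min

Δρ = 1026.12 − 1025.29 = 0.83 kg m⁻³ over Δz = 185.5 − 111.4 = 74.1 m.
N² = (9.81/1025) × (0.83/74.1) = 1.0720 × 10⁻⁴ s⁻².
N = √(1.0720 × 10⁻⁴) = 0.010354 rad s⁻¹, so T = 2π/N = 606.84 s = 10.114 min ≈ 10.1 min.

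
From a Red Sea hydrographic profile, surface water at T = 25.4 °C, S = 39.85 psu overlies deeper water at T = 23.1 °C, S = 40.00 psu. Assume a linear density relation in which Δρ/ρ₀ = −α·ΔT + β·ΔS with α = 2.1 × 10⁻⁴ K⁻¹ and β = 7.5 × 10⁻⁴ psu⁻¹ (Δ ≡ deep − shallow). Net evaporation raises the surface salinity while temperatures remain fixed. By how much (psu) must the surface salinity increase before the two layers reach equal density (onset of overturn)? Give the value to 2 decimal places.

0.79 psu

Neutral buoyancy requires −α(T_deep − T_surf) + β(S_deep − S_surf′) = 0.
S_surf′ = S_deep − (α/β)·ΔT = 40.00 − (2.1 × 10⁻⁴/7.5 × 10⁻⁴)·(-2.3) = 40.6440 psu.
Increase required: 40.6440 − 39.85 = 0.7940 psu.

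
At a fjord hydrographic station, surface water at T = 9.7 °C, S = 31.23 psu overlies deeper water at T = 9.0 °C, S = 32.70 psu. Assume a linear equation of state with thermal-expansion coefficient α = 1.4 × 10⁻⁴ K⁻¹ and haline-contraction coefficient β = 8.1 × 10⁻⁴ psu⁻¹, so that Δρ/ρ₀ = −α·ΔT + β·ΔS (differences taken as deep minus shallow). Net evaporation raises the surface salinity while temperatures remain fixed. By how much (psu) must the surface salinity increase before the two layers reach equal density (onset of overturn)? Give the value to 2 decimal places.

Neutral buoyancy requires −α(T_deep − T_surf) + β(S_deep − S_surf′) = 0.
S_surf′ = S_deep − (α/β)·ΔT = 32.70 − (1.4 × 10⁻⁴/8.1 × 10⁻⁴)·(-0.7) = 32.8210 psu.
Increase required: 32.8210 − 31.23 = 1.5910 psu.

1.59 psu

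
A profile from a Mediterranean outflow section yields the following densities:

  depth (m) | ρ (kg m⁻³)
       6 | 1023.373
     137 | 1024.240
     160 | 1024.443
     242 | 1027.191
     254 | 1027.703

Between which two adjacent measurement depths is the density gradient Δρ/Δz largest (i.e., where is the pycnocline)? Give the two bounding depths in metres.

Compute the density gradient over each adjacent pair:
  6–137 m: Δρ/Δz = 0.867/131 = 6.6 × 10⁻³ kg m⁻⁴
  137–160 m: Δρ/Δz = 0.203/23 = 8.8 × 10⁻³ kg m⁻⁴
  160–242 m: Δρ/Δz = 2.748/82 = 0.034 kg m⁻⁴
  242–254 m: Δρ/Δz = 0.512/12 = 0.043 kg m⁻⁴
The largest gradient is in the 242–254 m interval — the pycnocline.

242–254 m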